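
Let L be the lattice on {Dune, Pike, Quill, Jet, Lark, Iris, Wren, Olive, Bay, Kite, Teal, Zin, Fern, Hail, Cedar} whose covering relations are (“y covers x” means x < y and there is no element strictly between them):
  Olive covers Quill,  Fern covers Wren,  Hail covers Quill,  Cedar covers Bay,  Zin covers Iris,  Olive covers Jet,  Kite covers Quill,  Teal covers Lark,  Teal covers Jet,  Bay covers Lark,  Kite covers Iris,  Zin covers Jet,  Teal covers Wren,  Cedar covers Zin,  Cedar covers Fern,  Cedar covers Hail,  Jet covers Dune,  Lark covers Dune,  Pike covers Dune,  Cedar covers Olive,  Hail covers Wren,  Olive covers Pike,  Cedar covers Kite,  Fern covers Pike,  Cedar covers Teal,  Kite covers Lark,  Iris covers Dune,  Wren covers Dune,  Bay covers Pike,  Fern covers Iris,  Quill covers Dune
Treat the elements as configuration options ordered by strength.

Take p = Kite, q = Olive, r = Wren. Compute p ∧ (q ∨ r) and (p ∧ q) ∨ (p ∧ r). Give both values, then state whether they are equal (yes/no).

q ∨ r = Cedar, so p ∧ (q ∨ r) = Kite ∧ Cedar = Kite.
p ∧ q = Quill and p ∧ r = Dune, so (p ∧ q) ∨ (p ∧ r) = Quill ∨ Dune = Quill.
Equal: no.

Kite; Quill; no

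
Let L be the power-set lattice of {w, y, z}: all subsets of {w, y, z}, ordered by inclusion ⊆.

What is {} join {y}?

Under ⊆, join is union: {} ∪ {y} = {y}.

{y}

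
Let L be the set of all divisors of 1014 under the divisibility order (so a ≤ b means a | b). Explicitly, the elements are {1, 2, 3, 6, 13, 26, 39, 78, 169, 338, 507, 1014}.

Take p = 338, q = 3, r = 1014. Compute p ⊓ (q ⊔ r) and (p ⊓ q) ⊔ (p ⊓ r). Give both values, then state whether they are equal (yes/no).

q ⊔ r = 1014, so p ⊓ (q ⊔ r) = 338 ⊓ 1014 = 338.
p ⊓ q = 1 and p ⊓ r = 338, so (p ⊓ q) ⊔ (p ⊓ r) = 1 ⊔ 338 = 338.
Equal: yes.

338; 338; yes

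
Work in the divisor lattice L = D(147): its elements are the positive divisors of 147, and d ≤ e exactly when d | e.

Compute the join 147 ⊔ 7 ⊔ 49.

147

In the divisibility order, the join is the least common multiple: lcm(147, 7, 49) = 147.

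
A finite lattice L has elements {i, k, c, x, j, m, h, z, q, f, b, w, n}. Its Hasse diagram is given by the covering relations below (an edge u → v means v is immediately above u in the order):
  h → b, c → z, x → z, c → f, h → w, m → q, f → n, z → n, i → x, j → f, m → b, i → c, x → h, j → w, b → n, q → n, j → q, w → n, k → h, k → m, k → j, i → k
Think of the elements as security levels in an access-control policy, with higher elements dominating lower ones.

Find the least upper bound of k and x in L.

Common upper bounds of {k, x}: b, h, n, w.
The least among these is h.

h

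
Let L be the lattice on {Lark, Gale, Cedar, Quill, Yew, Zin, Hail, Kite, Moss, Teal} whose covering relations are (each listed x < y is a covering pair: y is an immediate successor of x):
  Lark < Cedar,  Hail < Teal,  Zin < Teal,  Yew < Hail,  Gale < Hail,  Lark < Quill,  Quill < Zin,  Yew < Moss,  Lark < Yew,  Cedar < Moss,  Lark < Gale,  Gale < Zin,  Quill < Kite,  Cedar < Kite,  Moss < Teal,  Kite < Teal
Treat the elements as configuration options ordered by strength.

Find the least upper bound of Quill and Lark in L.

Quill

Common upper bounds of {Quill, Lark}: Kite, Quill, Teal, Zin.
The least among these is Quill.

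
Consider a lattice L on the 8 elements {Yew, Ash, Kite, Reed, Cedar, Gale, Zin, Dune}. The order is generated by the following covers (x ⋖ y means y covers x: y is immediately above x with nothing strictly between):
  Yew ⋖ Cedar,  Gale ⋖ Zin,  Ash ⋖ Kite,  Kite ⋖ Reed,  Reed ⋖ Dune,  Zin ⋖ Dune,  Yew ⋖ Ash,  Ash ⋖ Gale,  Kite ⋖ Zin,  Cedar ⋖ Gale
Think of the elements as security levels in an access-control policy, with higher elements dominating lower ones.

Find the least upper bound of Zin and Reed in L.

Common upper bounds of {Zin, Reed}: Dune.
The least among these is Dune.

Dune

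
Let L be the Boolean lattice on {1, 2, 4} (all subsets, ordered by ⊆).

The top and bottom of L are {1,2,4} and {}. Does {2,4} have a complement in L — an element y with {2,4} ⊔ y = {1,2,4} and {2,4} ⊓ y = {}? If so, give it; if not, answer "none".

Need y with {2,4} ∨ y = {1,2,4} and {2,4} ∧ y = {}.
Checking each element gives: {1}.

{1}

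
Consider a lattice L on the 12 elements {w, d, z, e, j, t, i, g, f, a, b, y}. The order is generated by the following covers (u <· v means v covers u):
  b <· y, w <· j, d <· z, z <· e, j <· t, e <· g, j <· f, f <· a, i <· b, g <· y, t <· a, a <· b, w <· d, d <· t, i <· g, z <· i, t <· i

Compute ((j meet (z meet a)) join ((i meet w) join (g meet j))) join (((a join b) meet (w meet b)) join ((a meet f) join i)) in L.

z ∧ a = d
j ∧ d = w
i ∧ w = w
g ∧ j = j
w ∨ j = j
w ∨ j = j
a ∨ b = b
w ∧ b = w
b ∧ w = w
a ∧ f = f
f ∨ i = b
w ∨ b = b
j ∨ b = b

b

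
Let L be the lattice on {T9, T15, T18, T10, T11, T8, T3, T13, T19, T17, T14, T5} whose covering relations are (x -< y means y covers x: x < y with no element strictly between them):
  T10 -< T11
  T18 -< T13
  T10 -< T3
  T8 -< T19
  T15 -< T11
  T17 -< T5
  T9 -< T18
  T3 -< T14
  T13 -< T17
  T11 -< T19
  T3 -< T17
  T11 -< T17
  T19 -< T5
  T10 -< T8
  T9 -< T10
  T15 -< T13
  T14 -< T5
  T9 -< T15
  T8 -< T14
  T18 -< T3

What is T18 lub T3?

T3

Common upper bounds of {T18, T3}: T14, T17, T3, T5.
The least among these is T3.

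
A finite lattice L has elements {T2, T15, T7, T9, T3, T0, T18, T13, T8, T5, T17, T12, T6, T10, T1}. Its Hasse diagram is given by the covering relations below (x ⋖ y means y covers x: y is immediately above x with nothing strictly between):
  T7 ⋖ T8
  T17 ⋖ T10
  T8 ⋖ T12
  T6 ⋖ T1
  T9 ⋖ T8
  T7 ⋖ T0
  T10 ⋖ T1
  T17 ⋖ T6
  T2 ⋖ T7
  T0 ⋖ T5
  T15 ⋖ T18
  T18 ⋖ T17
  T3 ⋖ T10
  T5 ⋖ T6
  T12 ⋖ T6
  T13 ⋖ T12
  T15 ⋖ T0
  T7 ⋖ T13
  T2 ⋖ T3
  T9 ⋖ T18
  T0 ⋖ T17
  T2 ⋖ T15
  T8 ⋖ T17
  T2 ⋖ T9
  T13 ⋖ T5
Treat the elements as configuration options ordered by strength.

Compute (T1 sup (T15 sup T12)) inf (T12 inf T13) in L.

T15 ∨ T12 = T6
T1 ∨ T6 = T1
T12 ∧ T13 = T13
T1 ∧ T13 = T13

T13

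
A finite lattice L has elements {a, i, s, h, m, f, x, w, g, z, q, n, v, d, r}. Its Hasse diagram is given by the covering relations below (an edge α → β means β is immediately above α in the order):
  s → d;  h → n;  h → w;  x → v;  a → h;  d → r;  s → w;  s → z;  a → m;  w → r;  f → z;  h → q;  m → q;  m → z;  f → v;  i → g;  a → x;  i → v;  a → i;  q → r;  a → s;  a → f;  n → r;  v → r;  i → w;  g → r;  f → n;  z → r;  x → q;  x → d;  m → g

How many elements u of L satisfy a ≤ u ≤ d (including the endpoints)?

4

The interval [a, d] = {a, d, s, x}, which has 4 elements.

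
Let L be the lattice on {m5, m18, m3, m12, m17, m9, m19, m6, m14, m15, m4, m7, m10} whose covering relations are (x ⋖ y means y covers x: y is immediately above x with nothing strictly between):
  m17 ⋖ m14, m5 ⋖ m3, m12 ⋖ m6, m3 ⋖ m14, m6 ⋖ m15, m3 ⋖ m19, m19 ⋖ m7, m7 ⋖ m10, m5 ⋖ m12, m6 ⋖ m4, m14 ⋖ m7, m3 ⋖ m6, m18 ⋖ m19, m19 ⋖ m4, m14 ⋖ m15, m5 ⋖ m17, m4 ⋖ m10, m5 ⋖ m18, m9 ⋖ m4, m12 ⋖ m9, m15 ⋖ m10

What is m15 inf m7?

m14

Common lower bounds of {m15, m7}: m14, m17, m3, m5.
The greatest among these is m14.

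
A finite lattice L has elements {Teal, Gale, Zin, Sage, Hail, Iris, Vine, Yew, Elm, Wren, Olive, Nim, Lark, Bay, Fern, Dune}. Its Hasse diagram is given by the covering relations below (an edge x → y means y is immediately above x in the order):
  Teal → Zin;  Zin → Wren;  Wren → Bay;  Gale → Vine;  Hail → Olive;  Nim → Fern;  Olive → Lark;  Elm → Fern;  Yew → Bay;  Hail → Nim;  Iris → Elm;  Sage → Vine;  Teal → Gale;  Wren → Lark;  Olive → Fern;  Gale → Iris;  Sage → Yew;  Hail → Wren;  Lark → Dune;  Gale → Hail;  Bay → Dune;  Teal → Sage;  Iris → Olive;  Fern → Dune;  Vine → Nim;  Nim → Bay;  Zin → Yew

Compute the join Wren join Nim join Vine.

Bay

Common upper bounds of {Wren, Nim, Vine}: Bay, Dune.
The least among these is Bay.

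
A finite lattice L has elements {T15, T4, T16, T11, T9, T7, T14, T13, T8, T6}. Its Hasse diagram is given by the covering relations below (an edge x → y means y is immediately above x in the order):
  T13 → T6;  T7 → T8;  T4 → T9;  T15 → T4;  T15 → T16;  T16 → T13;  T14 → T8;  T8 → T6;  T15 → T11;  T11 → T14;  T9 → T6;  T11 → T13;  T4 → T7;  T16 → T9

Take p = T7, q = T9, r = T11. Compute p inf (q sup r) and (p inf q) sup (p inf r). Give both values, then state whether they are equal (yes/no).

q sup r = T6, so p inf (q sup r) = T7 inf T6 = T7.
p inf q = T4 and p inf r = T15, so (p inf q) sup (p inf r) = T4 sup T15 = T4.
Equal: no.

T7; T4; no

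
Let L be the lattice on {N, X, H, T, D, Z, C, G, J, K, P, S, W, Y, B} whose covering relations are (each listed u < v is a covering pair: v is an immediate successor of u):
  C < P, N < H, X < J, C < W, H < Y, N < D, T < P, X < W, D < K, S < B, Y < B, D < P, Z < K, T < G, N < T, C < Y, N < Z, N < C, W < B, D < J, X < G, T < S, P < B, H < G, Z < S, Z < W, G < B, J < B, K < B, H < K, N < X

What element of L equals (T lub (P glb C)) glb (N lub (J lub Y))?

P ∧ C = C
T ∨ C = P
J ∨ Y = B
N ∨ B = B
P ∧ B = P

P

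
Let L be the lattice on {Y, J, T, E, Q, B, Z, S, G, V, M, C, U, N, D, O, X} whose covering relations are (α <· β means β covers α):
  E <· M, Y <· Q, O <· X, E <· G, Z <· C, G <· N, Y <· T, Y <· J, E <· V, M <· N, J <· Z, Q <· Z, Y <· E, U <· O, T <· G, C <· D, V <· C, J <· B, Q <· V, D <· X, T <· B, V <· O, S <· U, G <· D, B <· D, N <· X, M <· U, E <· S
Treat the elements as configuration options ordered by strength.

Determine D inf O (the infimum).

V

Common lower bounds of {D, O}: E, Q, V, Y.
The greatest among these is V.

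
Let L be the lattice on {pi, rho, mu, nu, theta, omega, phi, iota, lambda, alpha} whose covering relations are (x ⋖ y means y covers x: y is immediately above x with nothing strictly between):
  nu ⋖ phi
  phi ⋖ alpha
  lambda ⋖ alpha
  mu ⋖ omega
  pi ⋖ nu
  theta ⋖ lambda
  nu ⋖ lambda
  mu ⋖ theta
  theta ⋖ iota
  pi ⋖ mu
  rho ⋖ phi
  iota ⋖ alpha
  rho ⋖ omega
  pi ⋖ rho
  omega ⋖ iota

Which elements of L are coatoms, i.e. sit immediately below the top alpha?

iota, lambda, phi

The coatoms are exactly the elements covered by alpha: iota, lambda, phi.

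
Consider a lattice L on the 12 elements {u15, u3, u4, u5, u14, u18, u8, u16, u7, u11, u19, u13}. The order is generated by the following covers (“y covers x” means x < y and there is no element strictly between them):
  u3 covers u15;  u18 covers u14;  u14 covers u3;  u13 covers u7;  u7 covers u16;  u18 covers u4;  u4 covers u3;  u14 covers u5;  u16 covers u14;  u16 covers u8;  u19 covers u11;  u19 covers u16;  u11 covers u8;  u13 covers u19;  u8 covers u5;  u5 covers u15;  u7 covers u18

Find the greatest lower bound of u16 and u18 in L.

u14

Common lower bounds of {u16, u18}: u14, u15, u3, u5.
The greatest among these is u14.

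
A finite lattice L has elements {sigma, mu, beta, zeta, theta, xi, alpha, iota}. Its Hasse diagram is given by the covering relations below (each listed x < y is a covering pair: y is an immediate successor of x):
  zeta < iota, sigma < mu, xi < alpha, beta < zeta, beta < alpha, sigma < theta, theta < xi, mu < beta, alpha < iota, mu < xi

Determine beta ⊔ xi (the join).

Common upper bounds of {beta, xi}: alpha, iota.
The least among these is alpha.

alpha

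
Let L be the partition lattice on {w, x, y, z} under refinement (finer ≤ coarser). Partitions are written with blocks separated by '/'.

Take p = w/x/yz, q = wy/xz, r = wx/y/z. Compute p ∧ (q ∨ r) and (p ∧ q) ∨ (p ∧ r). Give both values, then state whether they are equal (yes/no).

q ∨ r = wxyz, so p ∧ (q ∨ r) = w/x/yz ∧ wxyz = w/x/yz.
p ∧ q = w/x/y/z and p ∧ r = w/x/y/z, so (p ∧ q) ∨ (p ∧ r) = w/x/y/z ∨ w/x/y/z = w/x/y/z.
Equal: no.

w/x/yz; w/x/y/z; no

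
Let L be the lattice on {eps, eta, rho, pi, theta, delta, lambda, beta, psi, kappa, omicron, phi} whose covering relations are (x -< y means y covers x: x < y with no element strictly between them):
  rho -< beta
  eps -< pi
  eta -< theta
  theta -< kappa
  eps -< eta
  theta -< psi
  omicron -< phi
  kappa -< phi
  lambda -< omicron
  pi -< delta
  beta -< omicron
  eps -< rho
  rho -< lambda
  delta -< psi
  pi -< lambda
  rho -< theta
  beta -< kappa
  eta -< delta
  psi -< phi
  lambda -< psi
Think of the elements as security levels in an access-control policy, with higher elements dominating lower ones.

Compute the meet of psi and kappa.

Common lower bounds of {psi, kappa}: eps, eta, rho, theta.
The greatest among these is theta.

theta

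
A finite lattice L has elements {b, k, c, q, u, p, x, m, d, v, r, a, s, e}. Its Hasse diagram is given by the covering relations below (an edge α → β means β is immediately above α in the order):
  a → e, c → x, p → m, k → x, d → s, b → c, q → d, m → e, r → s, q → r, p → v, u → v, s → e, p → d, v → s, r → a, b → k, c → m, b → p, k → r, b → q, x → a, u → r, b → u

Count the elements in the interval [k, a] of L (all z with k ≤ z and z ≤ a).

4

The interval [k, a] = {a, k, r, x}, which has 4 elements.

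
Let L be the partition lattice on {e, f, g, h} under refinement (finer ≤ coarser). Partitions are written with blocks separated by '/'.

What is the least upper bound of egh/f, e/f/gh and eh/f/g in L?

The join of egh/f, e/f/gh, eh/f/g merges any blocks that overlap across the partitions, giving egh/f.

egh/f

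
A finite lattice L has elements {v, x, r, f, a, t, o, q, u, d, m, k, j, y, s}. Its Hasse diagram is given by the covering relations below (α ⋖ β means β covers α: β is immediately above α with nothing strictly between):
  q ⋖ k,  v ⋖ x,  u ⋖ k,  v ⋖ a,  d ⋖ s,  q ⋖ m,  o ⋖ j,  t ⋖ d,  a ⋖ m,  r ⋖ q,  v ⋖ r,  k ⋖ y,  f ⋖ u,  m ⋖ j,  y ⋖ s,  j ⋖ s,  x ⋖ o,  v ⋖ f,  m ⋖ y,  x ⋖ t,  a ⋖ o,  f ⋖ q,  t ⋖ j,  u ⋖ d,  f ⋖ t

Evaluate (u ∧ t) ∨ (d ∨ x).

d

u ∧ t = f
d ∨ x = d
f ∨ d = d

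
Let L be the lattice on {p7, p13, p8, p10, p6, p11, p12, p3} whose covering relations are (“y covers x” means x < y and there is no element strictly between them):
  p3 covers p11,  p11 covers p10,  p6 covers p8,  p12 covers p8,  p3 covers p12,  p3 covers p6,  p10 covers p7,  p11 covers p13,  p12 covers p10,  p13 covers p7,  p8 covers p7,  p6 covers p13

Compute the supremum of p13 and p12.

p3

Common upper bounds of {p13, p12}: p3.
The least among these is p3.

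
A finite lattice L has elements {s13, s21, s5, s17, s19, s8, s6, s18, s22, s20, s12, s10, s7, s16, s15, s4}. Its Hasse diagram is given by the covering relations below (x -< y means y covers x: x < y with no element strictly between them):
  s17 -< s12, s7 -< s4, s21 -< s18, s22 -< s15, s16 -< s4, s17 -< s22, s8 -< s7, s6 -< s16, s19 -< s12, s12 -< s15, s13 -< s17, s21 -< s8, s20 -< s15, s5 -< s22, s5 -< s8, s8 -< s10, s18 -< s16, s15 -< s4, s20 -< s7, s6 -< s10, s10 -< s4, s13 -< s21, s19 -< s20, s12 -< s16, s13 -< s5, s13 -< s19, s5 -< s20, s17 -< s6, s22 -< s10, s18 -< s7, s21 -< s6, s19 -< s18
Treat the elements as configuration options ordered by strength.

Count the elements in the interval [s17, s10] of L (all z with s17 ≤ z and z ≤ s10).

4

The interval [s17, s10] = {s10, s17, s22, s6}, which has 4 elements.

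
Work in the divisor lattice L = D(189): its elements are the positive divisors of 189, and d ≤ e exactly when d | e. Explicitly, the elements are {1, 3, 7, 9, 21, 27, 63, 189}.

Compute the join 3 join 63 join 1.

In the divisibility order, the join is the least common multiple: lcm(3, 63, 1) = 63.

63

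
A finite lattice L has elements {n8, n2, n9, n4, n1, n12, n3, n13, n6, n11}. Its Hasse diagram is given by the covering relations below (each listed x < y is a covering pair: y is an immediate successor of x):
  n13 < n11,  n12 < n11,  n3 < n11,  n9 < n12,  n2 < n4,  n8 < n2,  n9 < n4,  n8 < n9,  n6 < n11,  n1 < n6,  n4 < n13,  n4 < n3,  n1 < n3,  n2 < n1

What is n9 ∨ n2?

Common upper bounds of {n9, n2}: n11, n13, n3, n4.
The least among these is n4.

n4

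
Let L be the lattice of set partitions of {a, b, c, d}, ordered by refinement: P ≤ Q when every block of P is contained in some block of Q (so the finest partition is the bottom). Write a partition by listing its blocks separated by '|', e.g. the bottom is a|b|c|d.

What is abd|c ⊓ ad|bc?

ad|b|c

The meet (common refinement) of abd|c and ad|bc intersects blocks pairwise, giving ad|b|c.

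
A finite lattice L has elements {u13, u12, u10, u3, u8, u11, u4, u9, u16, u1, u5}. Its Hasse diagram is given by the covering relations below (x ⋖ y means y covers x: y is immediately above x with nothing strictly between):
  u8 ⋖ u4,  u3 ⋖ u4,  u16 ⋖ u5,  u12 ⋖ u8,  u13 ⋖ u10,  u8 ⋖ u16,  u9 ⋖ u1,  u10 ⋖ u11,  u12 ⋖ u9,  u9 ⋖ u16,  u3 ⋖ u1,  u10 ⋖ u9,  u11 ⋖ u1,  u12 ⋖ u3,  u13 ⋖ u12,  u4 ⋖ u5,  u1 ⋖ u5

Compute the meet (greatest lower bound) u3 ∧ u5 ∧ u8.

u12

Common lower bounds of {u3, u5, u8}: u12, u13.
The greatest among these is u12.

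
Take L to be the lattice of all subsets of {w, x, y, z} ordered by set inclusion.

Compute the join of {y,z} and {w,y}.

Under ⊆, join is union: {y,z} ∪ {w,y} = {w,y,z}.

{w,y,z}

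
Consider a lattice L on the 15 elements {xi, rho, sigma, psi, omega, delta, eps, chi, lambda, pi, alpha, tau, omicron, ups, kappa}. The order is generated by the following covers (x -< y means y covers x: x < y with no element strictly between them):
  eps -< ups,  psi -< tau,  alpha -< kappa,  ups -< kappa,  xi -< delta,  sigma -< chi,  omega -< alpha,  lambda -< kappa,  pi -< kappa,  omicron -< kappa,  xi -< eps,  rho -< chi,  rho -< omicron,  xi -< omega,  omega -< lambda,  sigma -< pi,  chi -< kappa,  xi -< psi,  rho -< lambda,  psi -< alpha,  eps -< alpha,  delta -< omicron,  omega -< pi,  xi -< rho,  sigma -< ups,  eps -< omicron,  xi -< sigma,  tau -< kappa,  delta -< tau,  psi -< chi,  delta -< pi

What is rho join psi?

chi

Common upper bounds of {rho, psi}: chi, kappa.
The least among these is chi.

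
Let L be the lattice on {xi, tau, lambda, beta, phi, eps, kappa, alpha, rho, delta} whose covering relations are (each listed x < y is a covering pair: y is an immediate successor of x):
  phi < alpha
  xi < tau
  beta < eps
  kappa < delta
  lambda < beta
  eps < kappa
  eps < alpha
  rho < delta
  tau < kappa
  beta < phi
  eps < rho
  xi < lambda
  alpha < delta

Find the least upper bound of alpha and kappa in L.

delta

Common upper bounds of {alpha, kappa}: delta.
The least among these is delta.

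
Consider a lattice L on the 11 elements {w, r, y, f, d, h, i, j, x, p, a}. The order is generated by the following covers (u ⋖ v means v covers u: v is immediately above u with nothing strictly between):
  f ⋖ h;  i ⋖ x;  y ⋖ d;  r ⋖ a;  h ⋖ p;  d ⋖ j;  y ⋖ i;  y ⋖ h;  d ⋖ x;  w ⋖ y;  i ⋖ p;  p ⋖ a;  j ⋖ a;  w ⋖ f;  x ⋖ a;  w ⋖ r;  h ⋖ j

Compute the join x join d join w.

Common upper bounds of {x, d, w}: a, x.
The least among these is x.

x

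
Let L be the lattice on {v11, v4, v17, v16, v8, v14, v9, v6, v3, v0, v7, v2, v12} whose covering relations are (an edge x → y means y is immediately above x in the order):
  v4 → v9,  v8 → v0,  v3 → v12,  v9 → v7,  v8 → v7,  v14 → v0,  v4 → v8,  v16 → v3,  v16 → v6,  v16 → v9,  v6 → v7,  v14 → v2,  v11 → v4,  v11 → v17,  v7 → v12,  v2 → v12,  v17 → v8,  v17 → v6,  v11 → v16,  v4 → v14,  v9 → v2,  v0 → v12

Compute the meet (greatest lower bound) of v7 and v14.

v4

Common lower bounds of {v7, v14}: v11, v4.
The greatest among these is v4.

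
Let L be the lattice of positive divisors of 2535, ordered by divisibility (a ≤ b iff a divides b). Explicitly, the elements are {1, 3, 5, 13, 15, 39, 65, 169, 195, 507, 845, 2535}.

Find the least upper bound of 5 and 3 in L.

In the divisibility order, the join is the least common multiple: lcm(5, 3) = 15.

15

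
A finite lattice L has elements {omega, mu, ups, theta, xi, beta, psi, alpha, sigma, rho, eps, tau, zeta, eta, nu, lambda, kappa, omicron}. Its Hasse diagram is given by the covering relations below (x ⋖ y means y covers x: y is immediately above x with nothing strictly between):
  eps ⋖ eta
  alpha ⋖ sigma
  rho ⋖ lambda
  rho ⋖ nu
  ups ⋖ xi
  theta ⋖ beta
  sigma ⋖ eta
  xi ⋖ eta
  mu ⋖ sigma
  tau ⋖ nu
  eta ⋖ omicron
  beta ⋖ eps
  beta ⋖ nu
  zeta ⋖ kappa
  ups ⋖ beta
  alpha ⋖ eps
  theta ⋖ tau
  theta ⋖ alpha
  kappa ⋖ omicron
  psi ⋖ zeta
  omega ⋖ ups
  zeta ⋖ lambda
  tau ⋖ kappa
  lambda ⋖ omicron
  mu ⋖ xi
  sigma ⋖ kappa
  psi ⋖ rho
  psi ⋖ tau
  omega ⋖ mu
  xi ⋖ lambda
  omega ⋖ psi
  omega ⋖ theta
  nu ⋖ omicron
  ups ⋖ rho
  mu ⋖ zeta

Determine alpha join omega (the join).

Common upper bounds of {alpha, omega}: alpha, eps, eta, kappa, omicron, sigma.
The least among these is alpha.

alpha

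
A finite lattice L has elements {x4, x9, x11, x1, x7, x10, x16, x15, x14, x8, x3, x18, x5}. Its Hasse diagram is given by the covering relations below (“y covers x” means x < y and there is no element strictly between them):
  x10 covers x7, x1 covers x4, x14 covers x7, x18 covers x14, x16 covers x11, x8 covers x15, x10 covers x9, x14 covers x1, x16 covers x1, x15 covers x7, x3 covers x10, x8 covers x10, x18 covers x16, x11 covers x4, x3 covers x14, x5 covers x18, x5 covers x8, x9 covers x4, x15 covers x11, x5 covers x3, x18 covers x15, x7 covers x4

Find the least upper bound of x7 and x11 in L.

x15

Common upper bounds of {x7, x11}: x15, x18, x5, x8.
The least among these is x15.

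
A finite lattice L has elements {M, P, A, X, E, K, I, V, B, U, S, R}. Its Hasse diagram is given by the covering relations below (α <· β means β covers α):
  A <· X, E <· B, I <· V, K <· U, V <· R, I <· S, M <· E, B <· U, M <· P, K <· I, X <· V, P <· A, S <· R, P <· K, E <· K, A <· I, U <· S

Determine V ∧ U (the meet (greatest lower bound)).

Common lower bounds of {V, U}: E, K, M, P.
The greatest among these is K.

K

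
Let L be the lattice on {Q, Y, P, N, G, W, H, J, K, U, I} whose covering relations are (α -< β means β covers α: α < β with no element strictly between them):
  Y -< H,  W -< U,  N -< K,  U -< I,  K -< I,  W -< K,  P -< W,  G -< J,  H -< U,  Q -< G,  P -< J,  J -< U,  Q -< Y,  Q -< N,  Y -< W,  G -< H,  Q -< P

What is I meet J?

J

Common lower bounds of {I, J}: G, J, P, Q.
The greatest among these is J.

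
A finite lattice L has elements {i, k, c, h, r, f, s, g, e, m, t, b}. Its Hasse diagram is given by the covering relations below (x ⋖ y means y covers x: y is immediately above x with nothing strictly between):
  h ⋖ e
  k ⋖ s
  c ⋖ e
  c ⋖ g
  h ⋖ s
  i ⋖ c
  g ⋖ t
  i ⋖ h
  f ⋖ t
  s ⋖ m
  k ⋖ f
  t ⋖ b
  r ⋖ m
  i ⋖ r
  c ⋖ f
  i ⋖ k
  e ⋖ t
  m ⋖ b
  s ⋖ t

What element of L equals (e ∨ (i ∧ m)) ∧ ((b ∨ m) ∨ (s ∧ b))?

i ∧ m = i
e ∨ i = e
b ∨ m = b
s ∧ b = s
b ∨ s = b
e ∧ b = e

e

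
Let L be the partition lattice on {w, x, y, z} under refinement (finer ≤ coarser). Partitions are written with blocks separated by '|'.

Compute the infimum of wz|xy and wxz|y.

wz|x|y

Common lower bounds of {wz|xy, wxz|y}: wz|x|y, w|x|y|z.
The greatest among these is wz|x|y.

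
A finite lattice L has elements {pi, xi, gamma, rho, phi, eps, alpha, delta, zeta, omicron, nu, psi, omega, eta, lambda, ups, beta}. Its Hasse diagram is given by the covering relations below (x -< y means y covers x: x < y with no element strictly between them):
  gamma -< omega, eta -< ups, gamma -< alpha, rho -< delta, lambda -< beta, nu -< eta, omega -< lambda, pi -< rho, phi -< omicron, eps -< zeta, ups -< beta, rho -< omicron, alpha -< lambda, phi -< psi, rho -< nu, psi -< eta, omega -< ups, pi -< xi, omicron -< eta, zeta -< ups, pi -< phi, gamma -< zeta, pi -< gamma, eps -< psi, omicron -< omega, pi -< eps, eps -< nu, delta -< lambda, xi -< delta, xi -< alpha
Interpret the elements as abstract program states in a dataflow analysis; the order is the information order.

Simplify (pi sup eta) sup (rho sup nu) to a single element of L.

pi ∨ eta = eta
rho ∨ nu = nu
eta ∨ nu = eta

eta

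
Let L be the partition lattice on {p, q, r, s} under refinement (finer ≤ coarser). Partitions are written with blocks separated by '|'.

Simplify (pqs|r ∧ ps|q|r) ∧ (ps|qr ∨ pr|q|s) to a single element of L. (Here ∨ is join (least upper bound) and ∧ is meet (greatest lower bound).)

pqs|r ∧ ps|q|r = ps|q|r
ps|qr ∨ pr|q|s = pqrs
ps|q|r ∧ pqrs = ps|q|r

ps|q|r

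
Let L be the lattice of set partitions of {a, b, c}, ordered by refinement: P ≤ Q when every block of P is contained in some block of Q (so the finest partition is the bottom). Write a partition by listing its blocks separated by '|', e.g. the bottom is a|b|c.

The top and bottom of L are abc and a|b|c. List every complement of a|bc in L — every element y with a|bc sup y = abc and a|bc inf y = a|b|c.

Need y with a|bc ∨ y = abc and a|bc ∧ y = a|b|c.
Checking each element gives: ab|c, ac|b.

ab|c, ac|b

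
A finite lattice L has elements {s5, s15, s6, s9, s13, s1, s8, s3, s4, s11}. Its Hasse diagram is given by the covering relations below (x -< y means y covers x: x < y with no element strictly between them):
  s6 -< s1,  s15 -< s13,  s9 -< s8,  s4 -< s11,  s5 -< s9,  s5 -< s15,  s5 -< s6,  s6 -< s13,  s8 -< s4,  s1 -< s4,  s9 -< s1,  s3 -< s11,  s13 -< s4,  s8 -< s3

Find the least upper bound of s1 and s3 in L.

Common upper bounds of {s1, s3}: s11.
The least among these is s11.

s11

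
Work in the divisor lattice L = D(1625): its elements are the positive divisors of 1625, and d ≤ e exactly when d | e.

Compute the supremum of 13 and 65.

65

Common upper bounds of {13, 65}: 1625, 325, 65.
The least among these is 65.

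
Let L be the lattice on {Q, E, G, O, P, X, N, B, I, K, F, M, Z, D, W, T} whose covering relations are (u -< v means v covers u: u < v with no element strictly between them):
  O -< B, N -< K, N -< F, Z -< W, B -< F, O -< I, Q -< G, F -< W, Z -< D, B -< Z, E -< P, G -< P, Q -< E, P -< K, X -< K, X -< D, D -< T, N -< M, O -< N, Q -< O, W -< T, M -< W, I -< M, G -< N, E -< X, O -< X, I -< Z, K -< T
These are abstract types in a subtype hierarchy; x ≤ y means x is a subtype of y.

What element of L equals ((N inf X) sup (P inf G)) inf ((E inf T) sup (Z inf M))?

N ∧ X = O
P ∧ G = G
O ∨ G = N
E ∧ T = E
Z ∧ M = I
E ∨ I = D
N ∧ D = O

O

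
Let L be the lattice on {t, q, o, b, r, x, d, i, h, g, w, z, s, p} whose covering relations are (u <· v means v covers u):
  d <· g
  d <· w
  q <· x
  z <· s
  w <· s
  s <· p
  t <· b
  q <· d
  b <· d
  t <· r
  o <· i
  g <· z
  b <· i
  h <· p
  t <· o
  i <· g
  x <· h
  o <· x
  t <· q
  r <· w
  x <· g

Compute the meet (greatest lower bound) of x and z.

Common lower bounds of {x, z}: o, q, t, x.
The greatest among these is x.

x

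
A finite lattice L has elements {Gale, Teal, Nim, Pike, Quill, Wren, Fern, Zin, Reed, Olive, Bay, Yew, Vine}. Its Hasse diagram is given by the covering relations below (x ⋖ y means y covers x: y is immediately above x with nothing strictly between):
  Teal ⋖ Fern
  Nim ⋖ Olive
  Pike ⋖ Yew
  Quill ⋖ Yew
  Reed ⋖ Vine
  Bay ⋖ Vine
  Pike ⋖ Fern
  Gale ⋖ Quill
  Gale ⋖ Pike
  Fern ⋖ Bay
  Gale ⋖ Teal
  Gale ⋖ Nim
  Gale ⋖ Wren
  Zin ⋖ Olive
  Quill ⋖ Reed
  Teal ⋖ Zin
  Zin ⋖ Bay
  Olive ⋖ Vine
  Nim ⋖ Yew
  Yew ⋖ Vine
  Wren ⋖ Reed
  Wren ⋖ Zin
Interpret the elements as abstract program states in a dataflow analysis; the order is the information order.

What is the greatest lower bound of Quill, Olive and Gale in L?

Common lower bounds of {Quill, Olive, Gale}: Gale.
The greatest among these is Gale.

Gale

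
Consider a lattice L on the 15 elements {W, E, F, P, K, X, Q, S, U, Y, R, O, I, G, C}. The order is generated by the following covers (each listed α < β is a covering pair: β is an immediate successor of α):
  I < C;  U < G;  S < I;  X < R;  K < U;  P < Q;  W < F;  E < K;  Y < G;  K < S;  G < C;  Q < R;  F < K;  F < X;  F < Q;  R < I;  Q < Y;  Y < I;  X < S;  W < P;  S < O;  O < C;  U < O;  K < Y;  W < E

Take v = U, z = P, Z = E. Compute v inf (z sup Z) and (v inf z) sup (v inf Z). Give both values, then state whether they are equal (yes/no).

K; E; no

z sup Z = Y, so v inf (z sup Z) = U inf Y = K.
v inf z = W and v inf Z = E, so (v inf z) sup (v inf Z) = W sup E = E.
Equal: no.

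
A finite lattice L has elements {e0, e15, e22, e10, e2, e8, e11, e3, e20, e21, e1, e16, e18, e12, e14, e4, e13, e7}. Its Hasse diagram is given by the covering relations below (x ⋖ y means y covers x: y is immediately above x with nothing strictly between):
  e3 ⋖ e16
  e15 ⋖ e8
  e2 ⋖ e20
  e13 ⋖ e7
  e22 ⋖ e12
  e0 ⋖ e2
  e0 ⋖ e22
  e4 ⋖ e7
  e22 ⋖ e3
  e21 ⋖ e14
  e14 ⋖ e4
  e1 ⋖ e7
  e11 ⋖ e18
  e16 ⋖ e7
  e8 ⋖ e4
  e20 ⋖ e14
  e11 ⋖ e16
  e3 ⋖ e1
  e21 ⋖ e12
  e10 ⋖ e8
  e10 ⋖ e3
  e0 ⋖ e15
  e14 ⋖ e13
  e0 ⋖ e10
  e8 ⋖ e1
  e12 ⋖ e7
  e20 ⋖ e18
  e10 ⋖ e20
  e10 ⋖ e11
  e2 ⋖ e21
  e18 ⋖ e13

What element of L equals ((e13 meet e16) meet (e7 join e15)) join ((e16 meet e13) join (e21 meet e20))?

e13 ∧ e16 = e11
e7 ∨ e15 = e7
e11 ∧ e7 = e11
e16 ∧ e13 = e11
e21 ∧ e20 = e2
e11 ∨ e2 = e18
e11 ∨ e18 = e18

e18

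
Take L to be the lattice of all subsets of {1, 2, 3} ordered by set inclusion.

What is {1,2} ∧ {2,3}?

Under ⊆, meet is intersection: {1,2} ∩ {2,3} = {2}.

{2}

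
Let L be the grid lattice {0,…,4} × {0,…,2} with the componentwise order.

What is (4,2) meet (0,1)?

(0,1)

In a product of chains, the meet is componentwise min, giving (0,1).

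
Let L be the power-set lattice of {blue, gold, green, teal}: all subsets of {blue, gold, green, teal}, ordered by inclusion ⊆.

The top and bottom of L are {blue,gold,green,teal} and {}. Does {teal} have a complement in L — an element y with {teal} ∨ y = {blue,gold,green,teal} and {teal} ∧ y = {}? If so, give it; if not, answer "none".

Need y with {teal} ∨ y = {blue,gold,green,teal} and {teal} ∧ y = {}.
Checking each element gives: {blue,gold,green}.

{blue,gold,green}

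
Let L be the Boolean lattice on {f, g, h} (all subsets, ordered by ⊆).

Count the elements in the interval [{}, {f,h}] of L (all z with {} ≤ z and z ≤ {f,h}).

4

The interval [{}, {f,h}] = {{f,h}, {f}, {h}, {}}, which has 4 elements.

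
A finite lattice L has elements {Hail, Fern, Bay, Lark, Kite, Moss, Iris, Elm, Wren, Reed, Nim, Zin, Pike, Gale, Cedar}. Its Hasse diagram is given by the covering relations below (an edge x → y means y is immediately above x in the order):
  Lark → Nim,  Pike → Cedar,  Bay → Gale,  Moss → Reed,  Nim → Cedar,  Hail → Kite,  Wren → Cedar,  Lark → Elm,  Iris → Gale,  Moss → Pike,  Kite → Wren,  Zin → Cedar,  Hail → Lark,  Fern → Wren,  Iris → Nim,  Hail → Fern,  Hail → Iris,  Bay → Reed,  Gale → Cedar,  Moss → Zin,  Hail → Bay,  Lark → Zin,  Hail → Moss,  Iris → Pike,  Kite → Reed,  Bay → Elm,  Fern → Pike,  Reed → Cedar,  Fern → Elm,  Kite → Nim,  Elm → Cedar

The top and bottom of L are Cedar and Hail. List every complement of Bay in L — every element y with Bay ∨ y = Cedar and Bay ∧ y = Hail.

Need y with Bay ∨ y = Cedar and Bay ∧ y = Hail.
Checking each element gives: Nim, Pike, Wren, Zin.

Nim, Pike, Wren, Zin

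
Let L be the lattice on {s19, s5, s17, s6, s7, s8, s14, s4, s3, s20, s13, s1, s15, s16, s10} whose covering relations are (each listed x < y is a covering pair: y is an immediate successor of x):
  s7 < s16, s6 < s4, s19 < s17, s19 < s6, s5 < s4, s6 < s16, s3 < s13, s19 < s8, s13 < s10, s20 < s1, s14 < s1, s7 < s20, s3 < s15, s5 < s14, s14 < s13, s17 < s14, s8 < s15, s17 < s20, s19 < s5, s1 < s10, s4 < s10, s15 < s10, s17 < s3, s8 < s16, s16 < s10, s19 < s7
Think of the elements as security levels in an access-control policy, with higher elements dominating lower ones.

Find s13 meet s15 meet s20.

Common lower bounds of {s13, s15, s20}: s17, s19.
The greatest among these is s17.

s17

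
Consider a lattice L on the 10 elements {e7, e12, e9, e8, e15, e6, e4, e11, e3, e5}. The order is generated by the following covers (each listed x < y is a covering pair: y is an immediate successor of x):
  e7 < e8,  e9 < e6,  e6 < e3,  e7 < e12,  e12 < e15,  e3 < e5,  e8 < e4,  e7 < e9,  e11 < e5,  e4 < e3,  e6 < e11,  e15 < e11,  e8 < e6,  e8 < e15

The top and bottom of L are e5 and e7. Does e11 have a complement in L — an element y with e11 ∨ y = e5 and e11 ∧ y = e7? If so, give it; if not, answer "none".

none

For every candidate y, either e11 ∨ y ≠ e5 or e11 ∧ y ≠ e7; no complement exists.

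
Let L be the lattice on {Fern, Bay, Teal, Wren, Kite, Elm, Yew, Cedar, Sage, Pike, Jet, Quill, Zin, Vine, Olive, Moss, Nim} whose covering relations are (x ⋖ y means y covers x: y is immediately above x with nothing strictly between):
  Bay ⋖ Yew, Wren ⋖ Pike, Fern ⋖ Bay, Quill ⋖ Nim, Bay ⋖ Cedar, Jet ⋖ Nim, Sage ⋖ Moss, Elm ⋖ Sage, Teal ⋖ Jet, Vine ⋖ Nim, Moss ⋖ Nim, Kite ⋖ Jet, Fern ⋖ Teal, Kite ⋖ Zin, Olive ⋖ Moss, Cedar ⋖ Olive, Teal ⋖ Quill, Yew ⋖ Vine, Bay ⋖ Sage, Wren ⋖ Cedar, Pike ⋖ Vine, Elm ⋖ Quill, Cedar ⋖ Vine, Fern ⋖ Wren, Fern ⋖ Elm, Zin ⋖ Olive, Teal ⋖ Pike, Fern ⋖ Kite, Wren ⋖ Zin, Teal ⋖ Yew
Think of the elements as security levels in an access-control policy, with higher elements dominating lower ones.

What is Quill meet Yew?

Teal

Common lower bounds of {Quill, Yew}: Fern, Teal.
The greatest among these is Teal.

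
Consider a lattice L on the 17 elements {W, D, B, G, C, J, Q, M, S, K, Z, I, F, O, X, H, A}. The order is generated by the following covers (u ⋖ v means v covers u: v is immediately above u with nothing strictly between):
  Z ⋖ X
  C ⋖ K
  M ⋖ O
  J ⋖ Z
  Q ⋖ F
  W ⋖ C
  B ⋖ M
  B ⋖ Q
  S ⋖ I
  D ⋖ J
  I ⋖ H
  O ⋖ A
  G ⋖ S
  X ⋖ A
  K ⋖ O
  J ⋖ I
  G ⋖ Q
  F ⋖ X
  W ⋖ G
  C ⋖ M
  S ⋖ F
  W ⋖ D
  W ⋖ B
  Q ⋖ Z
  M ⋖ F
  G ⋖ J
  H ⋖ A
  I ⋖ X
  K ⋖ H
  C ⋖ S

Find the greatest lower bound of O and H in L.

K

Common lower bounds of {O, H}: C, K, W.
The greatest among these is K.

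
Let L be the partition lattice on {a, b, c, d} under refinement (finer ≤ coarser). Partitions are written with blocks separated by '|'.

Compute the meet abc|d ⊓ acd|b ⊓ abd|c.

a|b|c|d

The meet (common refinement) of abc|d, acd|b, abd|c intersects blocks pairwise, giving a|b|c|d.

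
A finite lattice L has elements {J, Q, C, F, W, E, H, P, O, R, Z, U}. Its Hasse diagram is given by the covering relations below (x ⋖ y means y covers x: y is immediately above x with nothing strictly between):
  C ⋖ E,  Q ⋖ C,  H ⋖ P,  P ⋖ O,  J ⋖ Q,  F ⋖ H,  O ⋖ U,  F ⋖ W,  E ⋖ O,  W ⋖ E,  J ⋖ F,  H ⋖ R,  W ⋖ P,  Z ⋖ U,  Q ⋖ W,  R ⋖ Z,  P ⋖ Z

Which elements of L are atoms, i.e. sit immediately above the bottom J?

F, Q

The atoms are exactly the elements that cover J: F, Q.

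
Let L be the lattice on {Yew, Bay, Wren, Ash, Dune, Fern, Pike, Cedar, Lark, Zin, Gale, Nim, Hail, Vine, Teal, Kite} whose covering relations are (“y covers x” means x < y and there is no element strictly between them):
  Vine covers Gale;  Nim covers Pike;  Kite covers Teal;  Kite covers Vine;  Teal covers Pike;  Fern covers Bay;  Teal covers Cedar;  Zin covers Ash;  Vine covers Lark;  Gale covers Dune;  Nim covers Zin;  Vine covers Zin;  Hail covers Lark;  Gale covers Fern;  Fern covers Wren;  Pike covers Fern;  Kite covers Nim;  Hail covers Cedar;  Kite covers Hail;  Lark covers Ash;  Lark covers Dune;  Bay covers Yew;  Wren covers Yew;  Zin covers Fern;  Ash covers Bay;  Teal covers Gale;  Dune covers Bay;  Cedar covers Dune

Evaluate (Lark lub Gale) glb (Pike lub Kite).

Vine

Lark ∨ Gale = Vine
Pike ∨ Kite = Kite
Vine ∧ Kite = Vine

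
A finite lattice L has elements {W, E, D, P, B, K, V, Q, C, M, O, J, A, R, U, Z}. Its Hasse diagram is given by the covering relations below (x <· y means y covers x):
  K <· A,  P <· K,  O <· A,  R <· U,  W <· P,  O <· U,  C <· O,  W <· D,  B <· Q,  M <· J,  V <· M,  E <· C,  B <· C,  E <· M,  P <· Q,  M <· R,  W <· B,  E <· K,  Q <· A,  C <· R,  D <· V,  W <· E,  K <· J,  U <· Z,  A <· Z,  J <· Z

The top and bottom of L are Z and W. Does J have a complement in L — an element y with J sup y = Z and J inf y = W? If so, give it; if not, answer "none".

Need y with J ∨ y = Z and J ∧ y = W.
Checking each element gives: B.

B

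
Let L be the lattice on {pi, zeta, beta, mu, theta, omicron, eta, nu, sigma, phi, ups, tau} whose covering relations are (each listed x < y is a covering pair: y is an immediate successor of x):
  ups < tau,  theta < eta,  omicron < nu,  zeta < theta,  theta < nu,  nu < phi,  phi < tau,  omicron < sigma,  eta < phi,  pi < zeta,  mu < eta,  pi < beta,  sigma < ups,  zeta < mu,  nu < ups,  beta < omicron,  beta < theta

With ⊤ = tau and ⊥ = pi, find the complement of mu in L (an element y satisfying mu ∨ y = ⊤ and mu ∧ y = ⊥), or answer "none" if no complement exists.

Need y with mu ∨ y = tau and mu ∧ y = pi.
Checking each element gives: sigma.

sigma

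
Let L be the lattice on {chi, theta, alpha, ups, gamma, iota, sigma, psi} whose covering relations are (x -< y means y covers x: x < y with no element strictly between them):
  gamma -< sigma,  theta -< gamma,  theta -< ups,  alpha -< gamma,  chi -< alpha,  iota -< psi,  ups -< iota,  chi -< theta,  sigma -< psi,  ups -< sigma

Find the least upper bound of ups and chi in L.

ups

Common upper bounds of {ups, chi}: iota, psi, sigma, ups.
The least among these is ups.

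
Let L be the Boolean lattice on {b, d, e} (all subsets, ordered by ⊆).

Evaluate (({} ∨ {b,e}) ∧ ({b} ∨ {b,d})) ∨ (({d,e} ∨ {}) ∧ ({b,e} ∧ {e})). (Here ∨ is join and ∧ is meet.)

{b,e}

{} ∨ {b,e} = {b,e}
{b} ∨ {b,d} = {b,d}
{b,e} ∧ {b,d} = {b}
{d,e} ∨ {} = {d,e}
{b,e} ∧ {e} = {e}
{d,e} ∧ {e} = {e}
{b} ∨ {e} = {b,e}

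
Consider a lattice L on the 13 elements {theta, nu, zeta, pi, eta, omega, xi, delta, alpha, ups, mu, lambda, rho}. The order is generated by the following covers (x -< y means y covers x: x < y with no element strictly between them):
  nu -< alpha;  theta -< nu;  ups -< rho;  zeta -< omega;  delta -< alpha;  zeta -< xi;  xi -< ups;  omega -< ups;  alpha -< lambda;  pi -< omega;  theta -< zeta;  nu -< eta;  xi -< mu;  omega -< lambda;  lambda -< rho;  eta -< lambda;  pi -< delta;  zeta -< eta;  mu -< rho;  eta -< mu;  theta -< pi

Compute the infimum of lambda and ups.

Common lower bounds of {lambda, ups}: omega, pi, theta, zeta.
The greatest among these is omega.

omega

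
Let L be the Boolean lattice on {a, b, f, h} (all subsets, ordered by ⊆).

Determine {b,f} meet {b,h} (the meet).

{b}

Under ⊆, meet is intersection: {b,f} ∩ {b,h} = {b}.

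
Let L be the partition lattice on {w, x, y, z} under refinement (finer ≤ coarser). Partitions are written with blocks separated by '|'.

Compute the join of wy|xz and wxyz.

wxyz

The join of wy|xz and wxyz merges any blocks that overlap across the partitions, giving wxyz.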